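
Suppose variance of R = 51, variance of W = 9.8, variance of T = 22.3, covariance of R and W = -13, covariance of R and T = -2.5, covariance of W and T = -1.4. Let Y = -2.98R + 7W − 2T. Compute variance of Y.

variance of Y = a²·variance of R + b²·variance of W + c²·variance of T + 2ab·covariance of R and W + 2ac·covariance of R and T + 2bc·covariance of W and T, with a = -2.98, b = 7, c = -2.
= 452.9004 + 480.2 + 89.2 + 542.36 + (-29.8) + 39.2
= 1574.0604.

variance of Y = 1574.0604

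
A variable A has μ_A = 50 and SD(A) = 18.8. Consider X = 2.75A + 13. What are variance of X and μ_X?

X = 2.75A + 13 is linear with a = 2.75, b = 13.
variance of A = 18.8² = 353.44.
variance of X = a²·variance of A = 2.75²·353.44 = 2672.89 (the additive constant 13 does not affect variance).
μ_X = a·μ_A + b = 2.75·50 + 13 = 150.5.

variance of X = 2672.89, μ_X = 150.5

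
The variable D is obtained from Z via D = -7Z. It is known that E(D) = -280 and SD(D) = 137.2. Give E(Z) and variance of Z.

E(Z) = 40, variance of Z = 384.16

From D = -7Z: E(D) = a·E(Z) + b, so E(Z) = (E(D) − b)/a = (-280 − 0)/(-7) = 40.
variance of D = 137.2² = 18823.84.
variance of D = a²·variance of Z, so variance of Z = 18823.84/(-7)² = 384.16.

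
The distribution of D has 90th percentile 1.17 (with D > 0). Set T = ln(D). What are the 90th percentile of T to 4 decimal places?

ln(D) is increasing, so P_{90}(T) = g(P_{90}(D)) ≈ 0.157.

90th percentile of T = 0.157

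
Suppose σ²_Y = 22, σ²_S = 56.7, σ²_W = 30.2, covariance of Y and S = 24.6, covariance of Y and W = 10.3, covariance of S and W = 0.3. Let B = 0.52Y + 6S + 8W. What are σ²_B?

σ²_B = 4247.9488

σ²_B = a²·σ²_Y + b²·σ²_S + c²·σ²_W + 2ab·covariance of Y and S + 2ac·covariance of Y and W + 2bc·covariance of S and W, with a = 0.52, b = 6, c = 8.
= 5.9488 + 2041.2 + 1932.8 + 153.504 + 85.696 + 28.8
= 4247.9488.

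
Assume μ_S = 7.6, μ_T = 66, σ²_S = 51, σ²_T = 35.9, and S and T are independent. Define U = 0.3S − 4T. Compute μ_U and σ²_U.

μ_U = -261.72, σ²_U = 578.99

μ_U = 0.3·μ_S + (-4)·μ_T = 0.3·7.6 + (-4)·66 = -261.72.
σ²_U = a²·σ²_S + b²·σ²_T + 2ab·Cov[S, T] with a = 0.3, b = -4.
Independence gives Cov[S, T] = 0.
= 0.3²·51 + (-4)²·35.9 + 2·0.3·(-4)·0
= 4.59 + 574.4 + 0 = 578.99.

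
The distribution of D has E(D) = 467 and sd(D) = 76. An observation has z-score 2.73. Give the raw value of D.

D = E(D) + z·sd(D) = 467 + 2.73·76 = 674.48.

D = 674.48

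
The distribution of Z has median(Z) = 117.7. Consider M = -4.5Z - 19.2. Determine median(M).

A linear map preserves order up to sign, so median(M) = a·median(Z) + b = (-4.5)·117.7 + (-19.2) = -548.85.

median(M) = -548.85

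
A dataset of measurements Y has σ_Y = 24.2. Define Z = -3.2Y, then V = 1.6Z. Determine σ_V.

σ_V = 123.904

σ_Z = |-3.2|·24.2 = 77.44.
σ_V = |1.6|·77.44 = 123.904.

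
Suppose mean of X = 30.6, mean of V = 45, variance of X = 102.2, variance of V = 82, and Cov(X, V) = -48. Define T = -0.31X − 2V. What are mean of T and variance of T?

mean of T = -99.486, variance of T = 278.30142

mean of T = (-0.31)·mean of X + (-2)·mean of V = (-0.31)·30.6 + (-2)·45 = -99.486.
variance of T = a²·variance of X + b²·variance of V + 2ab·Cov(X, V) with a = -0.31, b = -2.
= (-0.31)²·102.2 + (-2)²·82 + 2·(-0.31)·(-2)·(-48)
= 9.82142 + 328 + (-59.52) = 278.30142.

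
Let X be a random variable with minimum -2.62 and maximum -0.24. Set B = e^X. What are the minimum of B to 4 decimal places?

e^X is increasing on this domain, so min(B) comes from min(X) = -2.62: min(B) = exp(-2.62) ≈ 0.0728.

min(B) = 0.0728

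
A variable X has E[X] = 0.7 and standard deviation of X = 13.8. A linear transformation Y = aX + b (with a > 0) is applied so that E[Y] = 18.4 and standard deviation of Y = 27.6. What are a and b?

a = 2, b = 17

standard deviation of Y = a·standard deviation of X (a > 0), so a = 27.6/13.8 = 2.
E[Y] = a·E[X] + b, so b = 18.4 − 2·0.7 = 17.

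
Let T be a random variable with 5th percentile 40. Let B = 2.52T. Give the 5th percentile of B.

Since a = 2.52 > 0 the transformation is increasing, so the 5th percentile of B = a·(P_{5} of T) + b = 2.52·40 = 100.8.

5th percentile of B = 100.8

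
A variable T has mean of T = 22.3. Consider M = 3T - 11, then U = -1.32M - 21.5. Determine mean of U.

mean of U = -95.288

mean of M = 3·22.3 + (-11) = 55.9.
mean of U = (-1.32)·55.9 + (-21.5) = -95.288.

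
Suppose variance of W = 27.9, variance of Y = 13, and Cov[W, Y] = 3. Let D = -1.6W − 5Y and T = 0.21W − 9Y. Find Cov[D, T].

By bilinearity, Cov[D, T] = ac·variance of W + bd·variance of Y + (ad+bc)·Cov[W, Y], with a=-1.6, b=-5, c=0.21, d=-9.
ac·variance of W = (-1.6)·0.21·27.9 = -9.3744
bd·variance of Y = (-5)·(-9)·13 = 585
(ad+bc)·Cov[W, Y] = (13.35)·3 = 40.05
Cov[D, T] = -9.3744 + 585 + 40.05 = 615.6756.

Cov[D, T] = 615.6756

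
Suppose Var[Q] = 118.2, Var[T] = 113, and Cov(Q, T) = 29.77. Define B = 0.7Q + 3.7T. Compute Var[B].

Var[B] = a²·Var[Q] + b²·Var[T] + 2ab·Cov(Q, T) with a = 0.7, b = 3.7.
= 0.7²·118.2 + 3.7²·113 + 2·0.7·3.7·29.77
= 57.918 + 1546.97 + 154.2086 = 1759.0966.

Var[B] = 1759.0966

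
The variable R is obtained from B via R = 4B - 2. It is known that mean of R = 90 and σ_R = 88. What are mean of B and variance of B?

mean of B = 23, variance of B = 484

From R = 4B - 2: mean of R = a·mean of B + b, so mean of B = (mean of R − b)/a = (90 − (-2))/4 = 23.
variance of R = 88² = 7744.
variance of R = a²·variance of B, so variance of B = 7744/4² = 484.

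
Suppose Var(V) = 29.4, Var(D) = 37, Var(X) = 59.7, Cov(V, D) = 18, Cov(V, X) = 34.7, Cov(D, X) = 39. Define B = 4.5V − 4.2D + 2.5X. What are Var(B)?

Var(B) = 902.505

Var(B) = a²·Var(V) + b²·Var(D) + c²·Var(X) + 2ab·Cov(V, D) + 2ac·Cov(V, X) + 2bc·Cov(D, X), with a = 4.5, b = -4.2, c = 2.5.
= 595.35 + 652.68 + 373.125 + (-680.4) + 780.75 + (-819)
= 902.505.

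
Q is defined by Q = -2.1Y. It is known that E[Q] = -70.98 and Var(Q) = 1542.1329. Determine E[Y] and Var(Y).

E[Y] = 33.8, Var(Y) = 349.69

From Q = -2.1Y: E[Q] = a·E[Y] + b, so E[Y] = (E[Q] − b)/a = (-70.98 − 0)/(-2.1) = 33.8.
Var(Q) = a²·Var(Y), so Var(Y) = 1542.1329/(-2.1)² = 349.69.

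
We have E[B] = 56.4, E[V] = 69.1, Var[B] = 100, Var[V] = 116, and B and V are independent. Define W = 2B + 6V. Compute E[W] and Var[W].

E[W] = 2·E[B] + 6·E[V] = 2·56.4 + 6·69.1 = 527.4.
Var[W] = a²·Var[B] + b²·Var[V] + 2ab·Cov(B, V) with a = 2, b = 6.
Independence gives Cov(B, V) = 0.
= 2²·100 + 6²·116 + 2·2·6·0
= 400 + 4176 + 0 = 4576.

E[W] = 527.4, Var[W] = 4576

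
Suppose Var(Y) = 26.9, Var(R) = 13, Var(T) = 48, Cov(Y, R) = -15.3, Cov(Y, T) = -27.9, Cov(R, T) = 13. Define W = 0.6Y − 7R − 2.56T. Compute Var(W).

Var(W) = a²·Var(Y) + b²·Var(R) + c²·Var(T) + 2ab·Cov(Y, R) + 2ac·Cov(Y, T) + 2bc·Cov(R, T), with a = 0.6, b = -7, c = -2.56.
= 9.684 + 637 + 314.5728 + 128.52 + 85.7088 + 465.92
= 1641.4056.

Var(W) = 1641.4056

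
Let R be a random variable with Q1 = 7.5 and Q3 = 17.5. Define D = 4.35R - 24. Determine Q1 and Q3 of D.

a = 4.35 > 0: Q1(D) = a·Q1(R)+b = 8.625, Q3(D) = a·Q3(R)+b = 52.125.

Q1(D) = 8.625, Q3(D) = 52.125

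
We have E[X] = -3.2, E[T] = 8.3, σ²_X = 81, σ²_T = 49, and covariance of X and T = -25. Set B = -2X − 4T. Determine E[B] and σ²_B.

E[B] = -26.8, σ²_B = 708

E[B] = (-2)·E[X] + (-4)·E[T] = (-2)·(-3.2) + (-4)·8.3 = -26.8.
σ²_B = a²·σ²_X + b²·σ²_T + 2ab·covariance of X and T with a = -2, b = -4.
= (-2)²·81 + (-4)²·49 + 2·(-2)·(-4)·(-25)
= 324 + 784 + (-400) = 708.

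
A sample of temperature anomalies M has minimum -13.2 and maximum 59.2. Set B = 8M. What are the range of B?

Range(B) = 579.2

Range of M = 59.2 − (-13.2) = 72.4.
Range(B) = |a|·Range(M) = |8|·72.4 = 579.2.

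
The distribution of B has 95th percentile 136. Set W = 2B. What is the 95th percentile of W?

Since a = 2 > 0 the transformation is increasing, so the 95th percentile of W = a·(P_{95} of B) + b = 2·136 = 272.

95th percentile of W = 272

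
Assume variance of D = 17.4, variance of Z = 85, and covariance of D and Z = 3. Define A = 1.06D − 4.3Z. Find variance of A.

variance of A = a²·variance of D + b²·variance of Z + 2ab·covariance of D and Z with a = 1.06, b = -4.3.
= 1.06²·17.4 + (-4.3)²·85 + 2·1.06·(-4.3)·3
= 19.55064 + 1571.65 + (-27.348) = 1563.85264.

variance of A = 1563.85264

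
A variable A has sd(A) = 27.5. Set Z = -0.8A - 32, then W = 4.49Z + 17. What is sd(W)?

sd(W) = 98.78

sd(Z) = |-0.8|·27.5 = 22.
sd(W) = |4.49|·22 = 98.78.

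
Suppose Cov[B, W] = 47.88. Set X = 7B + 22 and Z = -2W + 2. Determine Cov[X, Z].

Cov[X, Z] = a·c·Cov[B, W] = 7·(-2)·47.88 = -670.32. Additive constants drop out.

Cov[X, Z] = -670.32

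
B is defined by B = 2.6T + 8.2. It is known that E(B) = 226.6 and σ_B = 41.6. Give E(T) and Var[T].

E(T) = 84, Var[T] = 256

From B = 2.6T + 8.2: E(B) = a·E(T) + b, so E(T) = (E(B) − b)/a = (226.6 − 8.2)/2.6 = 84.
Var[B] = 41.6² = 1730.56.
Var[B] = a²·Var[T], so Var[T] = 1730.56/2.6² = 256.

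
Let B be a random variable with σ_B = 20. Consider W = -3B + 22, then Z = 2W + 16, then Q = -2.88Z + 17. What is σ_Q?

σ_Q = 345.6

σ_W = |-3|·20 = 60.
σ_Z = |2|·60 = 120.
σ_Q = |-2.88|·120 = 345.6.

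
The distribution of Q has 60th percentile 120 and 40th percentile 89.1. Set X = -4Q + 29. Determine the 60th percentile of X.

60th percentile of X = -327.4

Since a = -4 < 0 the transformation is decreasing, reversing order: the 60th percentile of X corresponds to the 40th percentile of Q.
So P_{60}(X) = a·P_{40}(Q) + b = (-4)·89.1 + 29 = -327.4.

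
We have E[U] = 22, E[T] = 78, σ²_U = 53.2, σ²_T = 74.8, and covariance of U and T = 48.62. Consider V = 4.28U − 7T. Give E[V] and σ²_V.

E[V] = -451.84, σ²_V = 1726.42848

E[V] = 4.28·E[U] + (-7)·E[T] = 4.28·22 + (-7)·78 = -451.84.
σ²_V = a²·σ²_U + b²·σ²_T + 2ab·covariance of U and T with a = 4.28, b = -7.
= 4.28²·53.2 + (-7)²·74.8 + 2·4.28·(-7)·48.62
= 974.53888 + 3665.2 + (-2913.3104) = 1726.42848.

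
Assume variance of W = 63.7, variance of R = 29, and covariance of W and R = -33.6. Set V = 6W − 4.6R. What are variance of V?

variance of V = a²·variance of W + b²·variance of R + 2ab·covariance of W and R with a = 6, b = -4.6.
= 6²·63.7 + (-4.6)²·29 + 2·6·(-4.6)·(-33.6)
= 2293.2 + 613.64 + 1854.72 = 4761.56.

variance of V = 4761.56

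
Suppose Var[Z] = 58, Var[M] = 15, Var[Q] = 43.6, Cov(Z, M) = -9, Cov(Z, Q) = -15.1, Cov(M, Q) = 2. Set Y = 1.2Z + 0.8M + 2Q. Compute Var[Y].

Var[Y] = 184.16

Var[Y] = a²·Var[Z] + b²·Var[M] + c²·Var[Q] + 2ab·Cov(Z, M) + 2ac·Cov(Z, Q) + 2bc·Cov(M, Q), with a = 1.2, b = 0.8, c = 2.
= 83.52 + 9.6 + 174.4 + (-17.28) + (-72.48) + 6.4
= 184.16.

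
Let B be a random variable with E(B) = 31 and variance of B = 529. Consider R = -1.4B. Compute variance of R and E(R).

R = -1.4B is linear with a = -1.4, b = 0.
variance of R = a²·variance of B = (-1.4)²·529 = 1036.84.
E(R) = a·E(B) + b = (-1.4)·31 = -43.4.

variance of R = 1036.84, E(R) = -43.4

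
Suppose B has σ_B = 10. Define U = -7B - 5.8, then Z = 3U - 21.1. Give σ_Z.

σ_Z = 210

σ_U = |-7|·10 = 70.
σ_Z = |3|·70 = 210.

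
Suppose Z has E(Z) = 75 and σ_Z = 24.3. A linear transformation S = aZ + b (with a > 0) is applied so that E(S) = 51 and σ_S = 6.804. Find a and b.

a = 0.28, b = 30

σ_S = a·σ_Z (a > 0), so a = 6.804/24.3 = 0.28.
E(S) = a·E(Z) + b, so b = 51 − 0.28·75 = 30.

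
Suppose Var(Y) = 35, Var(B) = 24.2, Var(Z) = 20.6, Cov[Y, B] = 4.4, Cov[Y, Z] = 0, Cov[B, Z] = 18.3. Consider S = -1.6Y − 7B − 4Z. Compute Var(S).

Var(S) = 2728.36

Var(S) = a²·Var(Y) + b²·Var(B) + c²·Var(Z) + 2ab·Cov[Y, B] + 2ac·Cov[Y, Z] + 2bc·Cov[B, Z], with a = -1.6, b = -7, c = -4.
= 89.6 + 1185.8 + 329.6 + 98.56 + 0 + 1024.8
= 2728.36.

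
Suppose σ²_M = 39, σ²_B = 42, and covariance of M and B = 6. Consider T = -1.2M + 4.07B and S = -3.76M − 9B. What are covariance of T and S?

By bilinearity, covariance of T and S = ac·σ²_M + bd·σ²_B + (ad+bc)·covariance of M and B, with a=-1.2, b=4.07, c=-3.76, d=-9.
ac·σ²_M = (-1.2)·(-3.76)·39 = 175.968
bd·σ²_B = 4.07·(-9)·42 = -1538.46
(ad+bc)·covariance of M and B = (-4.5032)·6 = -27.0192
covariance of T and S = 175.968 + (-1538.46) + (-27.0192) = -1389.5112.

covariance of T and S = -1389.5112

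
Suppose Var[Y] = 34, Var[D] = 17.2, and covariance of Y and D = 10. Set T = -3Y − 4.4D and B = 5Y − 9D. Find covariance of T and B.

covariance of T and B = 221.12

By bilinearity, covariance of T and B = ac·Var[Y] + bd·Var[D] + (ad+bc)·covariance of Y and D, with a=-3, b=-4.4, c=5, d=-9.
ac·Var[Y] = (-3)·5·34 = -510
bd·Var[D] = (-4.4)·(-9)·17.2 = 681.12
(ad+bc)·covariance of Y and D = (5)·10 = 50
covariance of T and B = -510 + 681.12 + 50 = 221.12.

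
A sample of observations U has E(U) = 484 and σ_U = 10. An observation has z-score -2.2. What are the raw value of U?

U = 462

U = E(U) + z·σ_U = 484 + (-2.2)·10 = 462.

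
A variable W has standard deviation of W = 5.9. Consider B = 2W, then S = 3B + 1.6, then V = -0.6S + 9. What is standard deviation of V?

standard deviation of B = |2|·5.9 = 11.8.
standard deviation of S = |3|·11.8 = 35.4.
standard deviation of V = |-0.6|·35.4 = 21.24.

standard deviation of V = 21.24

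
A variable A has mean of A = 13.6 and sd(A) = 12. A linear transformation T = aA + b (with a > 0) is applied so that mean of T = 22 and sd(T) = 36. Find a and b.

a = 3, b = -18.8

sd(T) = a·sd(A) (a > 0), so a = 36/12 = 3.
mean of T = a·mean of A + b, so b = 22 − 3·13.6 = -18.8.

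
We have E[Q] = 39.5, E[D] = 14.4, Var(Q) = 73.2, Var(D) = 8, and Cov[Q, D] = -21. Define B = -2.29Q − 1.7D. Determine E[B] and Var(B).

E[B] = (-2.29)·E[Q] + (-1.7)·E[D] = (-2.29)·39.5 + (-1.7)·14.4 = -114.935.
Var(B) = a²·Var(Q) + b²·Var(D) + 2ab·Cov[Q, D] with a = -2.29, b = -1.7.
= (-2.29)²·73.2 + (-1.7)²·8 + 2·(-2.29)·(-1.7)·(-21)
= 383.86812 + 23.12 + (-163.506) = 243.48212.

E[B] = -114.935, Var(B) = 243.48212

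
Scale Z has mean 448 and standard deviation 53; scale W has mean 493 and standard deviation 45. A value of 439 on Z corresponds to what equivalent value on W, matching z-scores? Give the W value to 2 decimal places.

z = (439 − 448)/53 ≈ -0.1698.
W = 493 + z·45 = 493 + (439 − 448)·45/53 ≈ 485.36.

W = 485.36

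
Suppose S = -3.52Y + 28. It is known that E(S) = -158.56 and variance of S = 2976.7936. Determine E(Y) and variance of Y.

From S = -3.52Y + 28: E(S) = a·E(Y) + b, so E(Y) = (E(S) − b)/a = (-158.56 − 28)/(-3.52) = 53.
variance of S = a²·variance of Y, so variance of Y = 2976.7936/(-3.52)² = 240.25.

E(Y) = 53, variance of Y = 240.25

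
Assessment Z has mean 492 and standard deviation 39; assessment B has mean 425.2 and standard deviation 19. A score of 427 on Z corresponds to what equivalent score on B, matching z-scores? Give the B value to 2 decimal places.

B = 393.53

z = (427 − 492)/39 ≈ -1.6667.
B = 425.2 + z·19 = 425.2 + (427 − 492)·19/39 ≈ 393.53.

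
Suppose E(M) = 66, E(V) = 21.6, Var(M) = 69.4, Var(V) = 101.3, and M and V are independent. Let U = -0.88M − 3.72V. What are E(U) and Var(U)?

E(U) = -138.432, Var(U) = 1455.57328

E(U) = (-0.88)·E(M) + (-3.72)·E(V) = (-0.88)·66 + (-3.72)·21.6 = -138.432.
Var(U) = a²·Var(M) + b²·Var(V) + 2ab·Cov[M, V] with a = -0.88, b = -3.72.
Independence gives Cov[M, V] = 0.
= (-0.88)²·69.4 + (-3.72)²·101.3 + 2·(-0.88)·(-3.72)·0
= 53.74336 + 1401.82992 + 0 = 1455.57328.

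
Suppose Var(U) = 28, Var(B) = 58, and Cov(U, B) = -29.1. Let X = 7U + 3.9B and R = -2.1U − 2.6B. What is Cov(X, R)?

Cov(X, R) = -231.771

By bilinearity, Cov(X, R) = ac·Var(U) + bd·Var(B) + (ad+bc)·Cov(U, B), with a=7, b=3.9, c=-2.1, d=-2.6.
ac·Var(U) = 7·(-2.1)·28 = -411.6
bd·Var(B) = 3.9·(-2.6)·58 = -588.12
(ad+bc)·Cov(U, B) = (-26.39)·(-29.1) = 767.949
Cov(X, R) = -411.6 + (-588.12) + 767.949 = -231.771.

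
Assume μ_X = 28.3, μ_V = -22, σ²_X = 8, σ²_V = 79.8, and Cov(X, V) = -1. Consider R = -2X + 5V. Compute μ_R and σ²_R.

μ_R = -166.6, σ²_R = 2047

μ_R = (-2)·μ_X + 5·μ_V = (-2)·28.3 + 5·(-22) = -166.6.
σ²_R = a²·σ²_X + b²·σ²_V + 2ab·Cov(X, V) with a = -2, b = 5.
= (-2)²·8 + 5²·79.8 + 2·(-2)·5·(-1)
= 32 + 1995 + 20 = 2047.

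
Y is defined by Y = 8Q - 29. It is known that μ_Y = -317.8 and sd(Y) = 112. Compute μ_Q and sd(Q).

μ_Q = -36.1, sd(Q) = 14

From Y = 8Q - 29: μ_Y = a·μ_Q + b, so μ_Q = (μ_Y − b)/a = (-317.8 − (-29))/8 = -36.1.
sd(Y) = |a|·sd(Q), so sd(Q) = 112/|8| = 14.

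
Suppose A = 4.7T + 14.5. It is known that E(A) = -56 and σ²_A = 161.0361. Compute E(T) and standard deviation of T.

E(T) = -15, standard deviation of T = 2.7

From A = 4.7T + 14.5: E(A) = a·E(T) + b, so E(T) = (E(A) − b)/a = (-56 − 14.5)/4.7 = -15.
standard deviation of A = √161.0361 = 12.69.
standard deviation of A = |a|·standard deviation of T, so standard deviation of T = 12.69/|4.7| = 2.7.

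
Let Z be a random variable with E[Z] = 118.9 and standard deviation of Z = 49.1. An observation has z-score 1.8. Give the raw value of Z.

Z = E[Z] + z·standard deviation of Z = 118.9 + 1.8·49.1 = 207.28.

Z = 207.28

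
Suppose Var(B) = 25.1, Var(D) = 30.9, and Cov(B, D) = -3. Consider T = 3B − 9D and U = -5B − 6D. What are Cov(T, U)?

By bilinearity, Cov(T, U) = ac·Var(B) + bd·Var(D) + (ad+bc)·Cov(B, D), with a=3, b=-9, c=-5, d=-6.
ac·Var(B) = 3·(-5)·25.1 = -376.5
bd·Var(D) = (-9)·(-6)·30.9 = 1668.6
(ad+bc)·Cov(B, D) = (27)·(-3) = -81
Cov(T, U) = -376.5 + 1668.6 + (-81) = 1211.1.

Cov(T, U) = 1211.1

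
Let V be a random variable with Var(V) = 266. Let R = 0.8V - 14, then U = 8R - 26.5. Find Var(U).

Var(R) = 0.8²·266 = 170.24.
Var(U) = 8²·170.24 = 10895.36.

Var(U) = 10895.36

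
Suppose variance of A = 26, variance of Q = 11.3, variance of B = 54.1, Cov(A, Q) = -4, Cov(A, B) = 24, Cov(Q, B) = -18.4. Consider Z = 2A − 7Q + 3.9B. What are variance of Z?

variance of Z = a²·variance of A + b²·variance of Q + c²·variance of B + 2ab·Cov(A, Q) + 2ac·Cov(A, B) + 2bc·Cov(Q, B), with a = 2, b = -7, c = 3.9.
= 104 + 553.7 + 822.861 + 112 + 374.4 + 1004.64
= 2971.601.

variance of Z = 2971.601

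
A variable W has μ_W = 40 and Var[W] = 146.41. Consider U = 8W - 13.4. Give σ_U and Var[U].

U = 8W - 13.4 is linear with a = 8, b = -13.4.
σ_W = √146.41 = 12.1.
σ_U = |a|·σ_W = |8|·12.1 = 96.8.
Var[U] = a²·Var[W] = 8²·146.41 = 9370.24 (the additive constant -13.4 does not affect variance).

σ_U = 96.8, Var[U] = 9370.24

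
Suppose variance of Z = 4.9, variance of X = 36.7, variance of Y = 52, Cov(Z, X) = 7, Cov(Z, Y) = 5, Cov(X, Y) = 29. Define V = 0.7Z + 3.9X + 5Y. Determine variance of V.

variance of V = 3064.828

variance of V = a²·variance of Z + b²·variance of X + c²·variance of Y + 2ab·Cov(Z, X) + 2ac·Cov(Z, Y) + 2bc·Cov(X, Y), with a = 0.7, b = 3.9, c = 5.
= 2.401 + 558.207 + 1300 + 38.22 + 35 + 1131
= 3064.828.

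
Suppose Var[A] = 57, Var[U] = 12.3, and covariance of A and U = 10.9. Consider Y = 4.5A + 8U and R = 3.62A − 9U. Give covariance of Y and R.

covariance of Y and R = -82.856

By bilinearity, covariance of Y and R = ac·Var[A] + bd·Var[U] + (ad+bc)·covariance of A and U, with a=4.5, b=8, c=3.62, d=-9.
ac·Var[A] = 4.5·3.62·57 = 928.53
bd·Var[U] = 8·(-9)·12.3 = -885.6
(ad+bc)·covariance of A and U = (-11.54)·10.9 = -125.786
covariance of Y and R = 928.53 + (-885.6) + (-125.786) = -82.856.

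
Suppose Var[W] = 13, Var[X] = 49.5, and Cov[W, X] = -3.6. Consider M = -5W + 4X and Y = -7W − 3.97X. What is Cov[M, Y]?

By bilinearity, Cov[M, Y] = ac·Var[W] + bd·Var[X] + (ad+bc)·Cov[W, X], with a=-5, b=4, c=-7, d=-3.97.
ac·Var[W] = (-5)·(-7)·13 = 455
bd·Var[X] = 4·(-3.97)·49.5 = -786.06
(ad+bc)·Cov[W, X] = (-8.15)·(-3.6) = 29.34
Cov[M, Y] = 455 + (-786.06) + 29.34 = -301.72.

Cov[M, Y] = -301.72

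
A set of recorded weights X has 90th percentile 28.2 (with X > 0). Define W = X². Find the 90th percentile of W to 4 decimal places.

90th percentile of W = 795.24

X² is increasing, so P_{90}(W) = g(P_{90}(X)) = 795.24.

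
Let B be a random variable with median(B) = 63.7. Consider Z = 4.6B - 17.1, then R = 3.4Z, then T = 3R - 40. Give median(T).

median(Z) = 4.6·63.7 + (-17.1) = 275.92.
median(R) = 3.4·275.92 = 938.128.
median(T) = 3·938.128 + (-40) = 2774.384.

median(T) = 2774.384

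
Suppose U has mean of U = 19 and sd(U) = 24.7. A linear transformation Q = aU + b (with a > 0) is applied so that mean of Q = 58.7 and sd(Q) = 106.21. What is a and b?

a = 4.3, b = -23

sd(Q) = a·sd(U) (a > 0), so a = 106.21/24.7 = 4.3.
mean of Q = a·mean of U + b, so b = 58.7 − 4.3·19 = -23.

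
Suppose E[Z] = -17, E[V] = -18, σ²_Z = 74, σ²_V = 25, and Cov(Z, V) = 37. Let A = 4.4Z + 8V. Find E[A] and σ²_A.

E[A] = -218.8, σ²_A = 5637.44

E[A] = 4.4·E[Z] + 8·E[V] = 4.4·(-17) + 8·(-18) = -218.8.
σ²_A = a²·σ²_Z + b²·σ²_V + 2ab·Cov(Z, V) with a = 4.4, b = 8.
= 4.4²·74 + 8²·25 + 2·4.4·8·37
= 1432.64 + 1600 + 2604.8 = 5637.44.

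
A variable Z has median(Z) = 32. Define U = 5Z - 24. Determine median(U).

A linear map preserves order up to sign, so median(U) = a·median(Z) + b = 5·32 + (-24) = 136.

median(U) = 136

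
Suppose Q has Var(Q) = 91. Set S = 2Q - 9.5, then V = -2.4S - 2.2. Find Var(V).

Var(S) = 2²·91 = 364.
Var(V) = (-2.4)²·364 = 2096.64.

Var(V) = 2096.64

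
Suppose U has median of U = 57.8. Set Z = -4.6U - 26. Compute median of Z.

A linear map preserves order up to sign, so median of Z = a·median of U + b = (-4.6)·57.8 + (-26) = -291.88.

median of Z = -291.88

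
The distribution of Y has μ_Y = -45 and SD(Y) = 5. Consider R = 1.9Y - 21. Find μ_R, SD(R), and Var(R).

R = 1.9Y - 21 is linear with a = 1.9, b = -21.
μ_R = a·μ_Y + b = 1.9·(-45) + (-21) = -106.5.
SD(R) = |a|·SD(Y) = |1.9|·5 = 9.5.
Var(Y) = 5² = 25.
Var(R) = a²·Var(Y) = 1.9²·25 = 90.25 (the additive constant -21 does not affect variance).

μ_R = -106.5, SD(R) = 9.5, Var(R) = 90.25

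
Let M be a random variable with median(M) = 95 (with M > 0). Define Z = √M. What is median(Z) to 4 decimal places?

√M is monotone on this domain, so median(Z) = √(95) ≈ 9.7468.

median(Z) = 9.7468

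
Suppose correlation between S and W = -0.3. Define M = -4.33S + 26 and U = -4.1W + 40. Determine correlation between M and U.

correlation between M and U = -0.3

Linear rescalings preserve correlation up to sign; here the slopes -4.33 and -4.1 have the same sign, so correlation between M and U = correlation between S and W = -0.3.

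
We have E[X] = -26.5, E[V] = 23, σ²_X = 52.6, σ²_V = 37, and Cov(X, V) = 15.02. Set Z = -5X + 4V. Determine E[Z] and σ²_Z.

E[Z] = (-5)·E[X] + 4·E[V] = (-5)·(-26.5) + 4·23 = 224.5.
σ²_Z = a²·σ²_X + b²·σ²_V + 2ab·Cov(X, V) with a = -5, b = 4.
= (-5)²·52.6 + 4²·37 + 2·(-5)·4·15.02
= 1315 + 592 + (-600.8) = 1306.2.

E[Z] = 224.5, σ²_Z = 1306.2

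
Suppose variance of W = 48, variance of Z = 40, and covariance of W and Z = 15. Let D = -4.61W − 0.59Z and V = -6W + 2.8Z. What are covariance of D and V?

covariance of D and V = 1121.08

By bilinearity, covariance of D and V = ac·variance of W + bd·variance of Z + (ad+bc)·covariance of W and Z, with a=-4.61, b=-0.59, c=-6, d=2.8.
ac·variance of W = (-4.61)·(-6)·48 = 1327.68
bd·variance of Z = (-0.59)·2.8·40 = -66.08
(ad+bc)·covariance of W and Z = (-9.368)·15 = -140.52
covariance of D and V = 1327.68 + (-66.08) + (-140.52) = 1121.08.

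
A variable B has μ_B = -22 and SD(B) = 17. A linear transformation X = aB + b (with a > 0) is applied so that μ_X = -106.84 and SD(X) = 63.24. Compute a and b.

a = 3.72, b = -25

SD(X) = a·SD(B) (a > 0), so a = 63.24/17 = 3.72.
μ_X = a·μ_B + b, so b = -106.84 − 3.72·(-22) = -25.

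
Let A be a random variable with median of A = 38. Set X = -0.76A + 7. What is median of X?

median of X = -21.88

A linear map preserves order up to sign, so median of X = a·median of A + b = (-0.76)·38 + 7 = -21.88.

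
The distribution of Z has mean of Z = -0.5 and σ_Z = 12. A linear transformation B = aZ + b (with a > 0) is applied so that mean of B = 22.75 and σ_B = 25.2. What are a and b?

σ_B = a·σ_Z (a > 0), so a = 25.2/12 = 2.1.
mean of B = a·mean of Z + b, so b = 22.75 − 2.1·(-0.5) = 23.8.

a = 2.1, b = 23.8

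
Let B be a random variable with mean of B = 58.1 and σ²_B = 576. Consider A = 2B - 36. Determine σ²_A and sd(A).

A = 2B - 36 is linear with a = 2, b = -36.
σ²_A = a²·σ²_B = 2²·576 = 2304 (the additive constant -36 does not affect variance).
sd(B) = √576 = 24.
sd(A) = |a|·sd(B) = |2|·24 = 48.

σ²_A = 2304, sd(A) = 48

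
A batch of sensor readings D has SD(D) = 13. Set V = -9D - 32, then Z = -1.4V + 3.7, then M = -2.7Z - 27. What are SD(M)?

SD(V) = |-9|·13 = 117.
SD(Z) = |-1.4|·117 = 163.8.
SD(M) = |-2.7|·163.8 = 442.26.

SD(M) = 442.26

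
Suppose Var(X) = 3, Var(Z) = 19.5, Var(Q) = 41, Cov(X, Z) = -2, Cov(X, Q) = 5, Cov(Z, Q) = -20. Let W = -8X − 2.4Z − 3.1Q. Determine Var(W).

Var(W) = a²·Var(X) + b²·Var(Z) + c²·Var(Q) + 2ab·Cov(X, Z) + 2ac·Cov(X, Q) + 2bc·Cov(Z, Q), with a = -8, b = -2.4, c = -3.1.
= 192 + 112.32 + 394.01 + (-76.8) + 248 + (-297.6)
= 571.93.

Var(W) = 571.93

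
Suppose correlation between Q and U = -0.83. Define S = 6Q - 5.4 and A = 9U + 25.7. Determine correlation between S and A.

correlation between S and A = -0.83

Linear rescalings preserve correlation up to sign; here the slopes 6 and 9 have the same sign, so correlation between S and A = correlation between Q and U = -0.83.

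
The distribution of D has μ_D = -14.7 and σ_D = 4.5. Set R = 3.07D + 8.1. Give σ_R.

R = 3.07D + 8.1 is linear with a = 3.07, b = 8.1.
σ_R = |a|·σ_D = |3.07|·4.5 = 13.815.

σ_R = 13.815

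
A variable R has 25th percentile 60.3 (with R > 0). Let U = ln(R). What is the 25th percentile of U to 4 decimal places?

25th percentile of U = 4.0993

ln(R) is increasing, so P_{25}(U) = g(P_{25}(R)) ≈ 4.0993.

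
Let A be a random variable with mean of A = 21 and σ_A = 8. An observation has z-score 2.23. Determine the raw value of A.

A = 38.84

A = mean of A + z·σ_A = 21 + 2.23·8 = 38.84.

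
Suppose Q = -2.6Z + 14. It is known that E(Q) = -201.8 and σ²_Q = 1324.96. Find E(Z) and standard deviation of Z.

E(Z) = 83, standard deviation of Z = 14

From Q = -2.6Z + 14: E(Q) = a·E(Z) + b, so E(Z) = (E(Q) − b)/a = (-201.8 − 14)/(-2.6) = 83.
standard deviation of Q = √1324.96 = 36.4.
standard deviation of Q = |a|·standard deviation of Z, so standard deviation of Z = 36.4/|-2.6| = 14.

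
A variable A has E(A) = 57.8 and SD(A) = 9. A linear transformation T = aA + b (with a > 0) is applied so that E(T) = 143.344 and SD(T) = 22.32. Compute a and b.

a = 2.48, b = 0

SD(T) = a·SD(A) (a > 0), so a = 22.32/9 = 2.48.
E(T) = a·E(A) + b, so b = 143.344 − 2.48·57.8 = 0.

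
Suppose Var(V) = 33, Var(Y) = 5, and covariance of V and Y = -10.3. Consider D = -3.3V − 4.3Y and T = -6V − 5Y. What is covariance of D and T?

covariance of D and T = 325.21

By bilinearity, covariance of D and T = ac·Var(V) + bd·Var(Y) + (ad+bc)·covariance of V and Y, with a=-3.3, b=-4.3, c=-6, d=-5.
ac·Var(V) = (-3.3)·(-6)·33 = 653.4
bd·Var(Y) = (-4.3)·(-5)·5 = 107.5
(ad+bc)·covariance of V and Y = (42.3)·(-10.3) = -435.69
covariance of D and T = 653.4 + 107.5 + (-435.69) = 325.21.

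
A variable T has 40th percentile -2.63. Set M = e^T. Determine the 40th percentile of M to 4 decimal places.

e^T is increasing, so P_{40}(M) = g(P_{40}(T)) ≈ 0.0721.

40th percentile of M = 0.0721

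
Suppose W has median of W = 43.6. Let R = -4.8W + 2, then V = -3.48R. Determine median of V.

median of R = (-4.8)·43.6 + 2 = -207.28.
median of V = (-3.48)·(-207.28) = 721.3344.

median of V = 721.3344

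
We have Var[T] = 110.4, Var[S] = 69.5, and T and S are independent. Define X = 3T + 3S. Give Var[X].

Var[X] = 1619.1

Var[X] = a²·Var[T] + b²·Var[S] + 2ab·covariance of T and S with a = 3, b = 3.
Independence gives covariance of T and S = 0.
= 3²·110.4 + 3²·69.5 + 2·3·3·0
= 993.6 + 625.5 + 0 = 1619.1.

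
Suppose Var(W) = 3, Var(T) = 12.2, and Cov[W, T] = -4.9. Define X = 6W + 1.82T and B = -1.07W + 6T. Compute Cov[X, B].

Cov[X, B] = -52.89374

By bilinearity, Cov[X, B] = ac·Var(W) + bd·Var(T) + (ad+bc)·Cov[W, T], with a=6, b=1.82, c=-1.07, d=6.
ac·Var(W) = 6·(-1.07)·3 = -19.26
bd·Var(T) = 1.82·6·12.2 = 133.224
(ad+bc)·Cov[W, T] = (34.0526)·(-4.9) = -166.85774
Cov[X, B] = -19.26 + 133.224 + (-166.85774) = -52.89374.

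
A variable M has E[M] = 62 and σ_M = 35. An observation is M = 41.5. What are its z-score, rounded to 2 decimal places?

z = -0.59

z = (M − E[M]) / σ_M = (41.5 − 62) / 35 ≈ -0.59.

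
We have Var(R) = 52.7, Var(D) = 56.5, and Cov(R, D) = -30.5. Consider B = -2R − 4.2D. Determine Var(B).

Var(B) = a²·Var(R) + b²·Var(D) + 2ab·Cov(R, D) with a = -2, b = -4.2.
= (-2)²·52.7 + (-4.2)²·56.5 + 2·(-2)·(-4.2)·(-30.5)
= 210.8 + 996.66 + (-512.4) = 695.06.

Var(B) = 695.06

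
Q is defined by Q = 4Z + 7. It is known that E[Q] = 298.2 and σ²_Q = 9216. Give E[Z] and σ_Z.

From Q = 4Z + 7: E[Q] = a·E[Z] + b, so E[Z] = (E[Q] − b)/a = (298.2 − 7)/4 = 72.8.
σ_Q = √9216 = 96.
σ_Q = |a|·σ_Z, so σ_Z = 96/|4| = 24.

E[Z] = 72.8, σ_Z = 24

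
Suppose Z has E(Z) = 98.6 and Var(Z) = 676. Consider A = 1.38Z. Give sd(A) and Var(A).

sd(A) = 35.88, Var(A) = 1287.3744

A = 1.38Z is linear with a = 1.38, b = 0.
sd(Z) = √676 = 26.
sd(A) = |a|·sd(Z) = |1.38|·26 = 35.88.
Var(A) = a²·Var(Z) = 1.38²·676 = 1287.3744.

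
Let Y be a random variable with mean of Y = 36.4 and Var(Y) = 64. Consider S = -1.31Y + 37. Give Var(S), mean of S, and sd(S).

Var(S) = 109.8304, mean of S = -10.684, sd(S) = 10.48

S = -1.31Y + 37 is linear with a = -1.31, b = 37.
Var(S) = a²·Var(Y) = (-1.31)²·64 = 109.8304 (the additive constant 37 does not affect variance).
mean of S = a·mean of Y + b = (-1.31)·36.4 + 37 = -10.684.
sd(Y) = √64 = 8.
sd(S) = |a|·sd(Y) = |-1.31|·8 = 10.48.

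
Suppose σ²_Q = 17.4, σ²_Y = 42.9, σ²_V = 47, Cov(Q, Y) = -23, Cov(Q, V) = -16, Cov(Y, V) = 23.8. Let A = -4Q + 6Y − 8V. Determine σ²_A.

σ²_A = a²·σ²_Q + b²·σ²_Y + c²·σ²_V + 2ab·Cov(Q, Y) + 2ac·Cov(Q, V) + 2bc·Cov(Y, V), with a = -4, b = 6, c = -8.
= 278.4 + 1544.4 + 3008 + 1104 + (-1024) + (-2284.8)
= 2626.

σ²_A = 2626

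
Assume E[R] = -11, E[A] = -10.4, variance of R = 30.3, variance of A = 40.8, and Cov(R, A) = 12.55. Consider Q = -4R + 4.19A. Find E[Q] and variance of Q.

E[Q] = (-4)·E[R] + 4.19·E[A] = (-4)·(-11) + 4.19·(-10.4) = 0.424.
variance of Q = a²·variance of R + b²·variance of A + 2ab·Cov(R, A) with a = -4, b = 4.19.
= (-4)²·30.3 + 4.19²·40.8 + 2·(-4)·4.19·12.55
= 484.8 + 716.28888 + (-420.676) = 780.41288.

E[Q] = 0.424, variance of Q = 780.41288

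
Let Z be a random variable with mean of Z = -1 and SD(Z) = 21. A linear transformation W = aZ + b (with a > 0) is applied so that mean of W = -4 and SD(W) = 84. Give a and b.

SD(W) = a·SD(Z) (a > 0), so a = 84/21 = 4.
mean of W = a·mean of Z + b, so b = -4 − 4·(-1) = 0.

a = 4, b = 0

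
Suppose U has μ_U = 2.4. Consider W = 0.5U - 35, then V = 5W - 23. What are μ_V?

μ_V = -192

μ_W = 0.5·2.4 + (-35) = -33.8.
μ_V = 5·(-33.8) + (-23) = -192.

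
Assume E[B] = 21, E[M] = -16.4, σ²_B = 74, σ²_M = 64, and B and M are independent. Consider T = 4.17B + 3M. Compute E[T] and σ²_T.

E[T] = 38.37, σ²_T = 1862.7786

E[T] = 4.17·E[B] + 3·E[M] = 4.17·21 + 3·(-16.4) = 38.37.
σ²_T = a²·σ²_B + b²·σ²_M + 2ab·Cov(B, M) with a = 4.17, b = 3.
Independence gives Cov(B, M) = 0.
= 4.17²·74 + 3²·64 + 2·4.17·3·0
= 1286.7786 + 576 + 0 = 1862.7786.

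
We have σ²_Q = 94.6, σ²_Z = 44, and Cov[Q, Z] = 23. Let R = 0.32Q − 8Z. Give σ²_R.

σ²_R = 2707.92704

σ²_R = a²·σ²_Q + b²·σ²_Z + 2ab·Cov[Q, Z] with a = 0.32, b = -8.
= 0.32²·94.6 + (-8)²·44 + 2·0.32·(-8)·23
= 9.68704 + 2816 + (-117.76) = 2707.92704.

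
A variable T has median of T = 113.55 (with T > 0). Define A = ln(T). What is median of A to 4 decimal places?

median of A = 4.7322

ln(T) is monotone on this domain, so median of A = ln(113.55) ≈ 4.7322.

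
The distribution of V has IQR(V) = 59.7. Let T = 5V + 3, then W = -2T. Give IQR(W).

IQR(T) = |5|·59.7 = 298.5.
IQR(W) = |-2|·298.5 = 597.

IQR(W) = 597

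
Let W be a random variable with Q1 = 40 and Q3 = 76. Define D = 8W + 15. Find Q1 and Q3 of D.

a = 8 > 0: Q1(D) = a·Q1(W)+b = 335, Q3(D) = a·Q3(W)+b = 623.

Q1(D) = 335, Q3(D) = 623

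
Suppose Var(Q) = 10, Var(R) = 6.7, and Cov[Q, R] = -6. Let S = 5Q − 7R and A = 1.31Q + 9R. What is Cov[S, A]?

By bilinearity, Cov[S, A] = ac·Var(Q) + bd·Var(R) + (ad+bc)·Cov[Q, R], with a=5, b=-7, c=1.31, d=9.
ac·Var(Q) = 5·1.31·10 = 65.5
bd·Var(R) = (-7)·9·6.7 = -422.1
(ad+bc)·Cov[Q, R] = (35.83)·(-6) = -214.98
Cov[S, A] = 65.5 + (-422.1) + (-214.98) = -571.58.

Cov[S, A] = -571.58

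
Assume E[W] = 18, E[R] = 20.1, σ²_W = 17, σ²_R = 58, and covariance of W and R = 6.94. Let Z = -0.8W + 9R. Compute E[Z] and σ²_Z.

E[Z] = (-0.8)·E[W] + 9·E[R] = (-0.8)·18 + 9·20.1 = 166.5.
σ²_Z = a²·σ²_W + b²·σ²_R + 2ab·covariance of W and R with a = -0.8, b = 9.
= (-0.8)²·17 + 9²·58 + 2·(-0.8)·9·6.94
= 10.88 + 4698 + (-99.936) = 4608.944.

E[Z] = 166.5, σ²_Z = 4608.944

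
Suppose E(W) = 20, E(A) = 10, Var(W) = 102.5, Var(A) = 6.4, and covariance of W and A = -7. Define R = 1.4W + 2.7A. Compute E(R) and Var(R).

E(R) = 1.4·E(W) + 2.7·E(A) = 1.4·20 + 2.7·10 = 55.
Var(R) = a²·Var(W) + b²·Var(A) + 2ab·covariance of W and A with a = 1.4, b = 2.7.
= 1.4²·102.5 + 2.7²·6.4 + 2·1.4·2.7·(-7)
= 200.9 + 46.656 + (-52.92) = 194.636.

E(R) = 55, Var(R) = 194.636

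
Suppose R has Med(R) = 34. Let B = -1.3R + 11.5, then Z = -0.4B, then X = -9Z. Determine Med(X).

Med(X) = -117.72

Med(B) = (-1.3)·34 + 11.5 = -32.7.
Med(Z) = (-0.4)·(-32.7) = 13.08.
Med(X) = (-9)·13.08 = -117.72.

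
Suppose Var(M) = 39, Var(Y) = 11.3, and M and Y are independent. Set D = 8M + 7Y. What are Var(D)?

Var(D) = 3049.7

Var(D) = a²·Var(M) + b²·Var(Y) + 2ab·Cov[M, Y] with a = 8, b = 7.
Independence gives Cov[M, Y] = 0.
= 8²·39 + 7²·11.3 + 2·8·7·0
= 2496 + 553.7 + 0 = 3049.7.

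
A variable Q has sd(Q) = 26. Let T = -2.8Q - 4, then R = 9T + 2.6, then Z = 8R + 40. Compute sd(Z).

sd(T) = |-2.8|·26 = 72.8.
sd(R) = |9|·72.8 = 655.2.
sd(Z) = |8|·655.2 = 5241.6.

sd(Z) = 5241.6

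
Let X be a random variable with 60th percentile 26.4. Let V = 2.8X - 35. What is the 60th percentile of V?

Since a = 2.8 > 0 the transformation is increasing, so the 60th percentile of V = a·(P_{60} of X) + b = 2.8·26.4 + (-35) = 38.92.

60th percentile of V = 38.92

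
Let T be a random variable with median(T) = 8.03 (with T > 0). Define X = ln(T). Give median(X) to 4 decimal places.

median(X) = 2.0832

ln(T) is monotone on this domain, so median(X) = ln(8.03) ≈ 2.0832.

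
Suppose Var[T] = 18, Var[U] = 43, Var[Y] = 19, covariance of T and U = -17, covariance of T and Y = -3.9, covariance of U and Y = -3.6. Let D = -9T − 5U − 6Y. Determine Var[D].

Var[D] = 1049.8

Var[D] = a²·Var[T] + b²·Var[U] + c²·Var[Y] + 2ab·covariance of T and U + 2ac·covariance of T and Y + 2bc·covariance of U and Y, with a = -9, b = -5, c = -6.
= 1458 + 1075 + 684 + (-1530) + (-421.2) + (-216)
= 1049.8.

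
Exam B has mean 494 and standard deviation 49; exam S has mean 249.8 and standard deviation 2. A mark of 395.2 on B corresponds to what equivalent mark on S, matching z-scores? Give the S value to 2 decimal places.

z = (395.2 − 494)/49 ≈ -2.0163.
S = 249.8 + z·2 = 249.8 + (395.2 − 494)·2/49 ≈ 245.77.

S = 245.77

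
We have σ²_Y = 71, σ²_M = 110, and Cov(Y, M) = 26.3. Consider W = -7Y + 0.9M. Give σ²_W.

σ²_W = 3236.72

σ²_W = a²·σ²_Y + b²·σ²_M + 2ab·Cov(Y, M) with a = -7, b = 0.9.
= (-7)²·71 + 0.9²·110 + 2·(-7)·0.9·26.3
= 3479 + 89.1 + (-331.38) = 3236.72.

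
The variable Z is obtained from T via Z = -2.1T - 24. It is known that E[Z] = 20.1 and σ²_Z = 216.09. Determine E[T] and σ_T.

From Z = -2.1T - 24: E[Z] = a·E[T] + b, so E[T] = (E[Z] − b)/a = (20.1 − (-24))/(-2.1) = -21.
σ_Z = √216.09 = 14.7.
σ_Z = |a|·σ_T, so σ_T = 14.7/|-2.1| = 7.

E[T] = -21, σ_T = 7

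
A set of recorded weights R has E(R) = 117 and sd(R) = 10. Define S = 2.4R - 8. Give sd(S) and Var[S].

S = 2.4R - 8 is linear with a = 2.4, b = -8.
sd(S) = |a|·sd(R) = |2.4|·10 = 24.
Var[R] = 10² = 100.
Var[S] = a²·Var[R] = 2.4²·100 = 576 (the additive constant -8 does not affect variance).

sd(S) = 24, Var[S] = 576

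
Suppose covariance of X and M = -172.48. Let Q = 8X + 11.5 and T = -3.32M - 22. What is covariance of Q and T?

covariance of Q and T = 4581.0688

covariance of Q and T = a·c·covariance of X and M = 8·(-3.32)·(-172.48) = 4581.0688. Additive constants drop out.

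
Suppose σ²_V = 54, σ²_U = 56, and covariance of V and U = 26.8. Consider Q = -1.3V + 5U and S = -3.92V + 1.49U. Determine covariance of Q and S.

covariance of Q and S = 115.1924

By bilinearity, covariance of Q and S = ac·σ²_V + bd·σ²_U + (ad+bc)·covariance of V and U, with a=-1.3, b=5, c=-3.92, d=1.49.
ac·σ²_V = (-1.3)·(-3.92)·54 = 275.184
bd·σ²_U = 5·1.49·56 = 417.2
(ad+bc)·covariance of V and U = (-21.537)·26.8 = -577.1916
covariance of Q and S = 275.184 + 417.2 + (-577.1916) = 115.1924.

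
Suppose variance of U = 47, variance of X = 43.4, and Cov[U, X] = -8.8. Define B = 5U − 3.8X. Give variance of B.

variance of B = a²·variance of U + b²·variance of X + 2ab·Cov[U, X] with a = 5, b = -3.8.
= 5²·47 + (-3.8)²·43.4 + 2·5·(-3.8)·(-8.8)
= 1175 + 626.696 + 334.4 = 2136.096.

variance of B = 2136.096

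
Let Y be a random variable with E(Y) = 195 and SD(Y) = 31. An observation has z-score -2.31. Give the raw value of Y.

Y = E(Y) + z·SD(Y) = 195 + (-2.31)·31 = 123.39.

Y = 123.39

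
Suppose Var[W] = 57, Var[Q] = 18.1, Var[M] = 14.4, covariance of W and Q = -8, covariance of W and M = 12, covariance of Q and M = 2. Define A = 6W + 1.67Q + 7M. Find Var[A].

Var[A] = a²·Var[W] + b²·Var[Q] + c²·Var[M] + 2ab·covariance of W and Q + 2ac·covariance of W and M + 2bc·covariance of Q and M, with a = 6, b = 1.67, c = 7.
= 2052 + 50.47909 + 705.6 + (-160.32) + 1008 + 46.76
= 3702.51909.

Var[A] = 3702.51909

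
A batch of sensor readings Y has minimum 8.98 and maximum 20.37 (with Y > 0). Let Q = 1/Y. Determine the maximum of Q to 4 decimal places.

1/Y is decreasing on this domain, so max(Q) comes from min(Y) = 8.98: max(Q) = 1/(8.98) ≈ 0.1114.

max(Q) = 0.1114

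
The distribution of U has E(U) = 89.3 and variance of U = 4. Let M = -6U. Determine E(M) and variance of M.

E(M) = -535.8, variance of M = 144

M = -6U is linear with a = -6, b = 0.
E(M) = a·E(U) + b = (-6)·89.3 = -535.8.
variance of M = a²·variance of U = (-6)²·4 = 144.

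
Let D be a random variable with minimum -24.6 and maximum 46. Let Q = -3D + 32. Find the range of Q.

Range of D = 46 − (-24.6) = 70.6.
Range(Q) = |a|·Range(D) = |-3|·70.6 = 211.8.

Range(Q) = 211.8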